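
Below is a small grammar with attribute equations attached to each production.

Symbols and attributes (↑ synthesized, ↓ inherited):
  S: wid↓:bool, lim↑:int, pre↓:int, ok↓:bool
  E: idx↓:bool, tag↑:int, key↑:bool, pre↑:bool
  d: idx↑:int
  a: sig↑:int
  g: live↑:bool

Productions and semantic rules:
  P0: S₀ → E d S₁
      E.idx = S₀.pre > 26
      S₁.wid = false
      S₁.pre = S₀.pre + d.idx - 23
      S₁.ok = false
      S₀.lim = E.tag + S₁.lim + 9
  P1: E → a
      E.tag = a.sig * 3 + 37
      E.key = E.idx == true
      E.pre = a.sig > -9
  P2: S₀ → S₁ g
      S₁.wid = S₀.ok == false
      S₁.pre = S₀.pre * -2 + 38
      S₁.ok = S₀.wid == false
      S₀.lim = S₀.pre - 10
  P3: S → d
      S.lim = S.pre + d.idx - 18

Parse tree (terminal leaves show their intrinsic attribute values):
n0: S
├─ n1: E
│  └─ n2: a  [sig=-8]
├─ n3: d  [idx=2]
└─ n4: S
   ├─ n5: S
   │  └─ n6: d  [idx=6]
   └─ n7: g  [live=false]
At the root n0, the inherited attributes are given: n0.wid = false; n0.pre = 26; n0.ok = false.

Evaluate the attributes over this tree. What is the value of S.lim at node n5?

1. n0.wid = false  [given at root]
2. n0.pre = 26  [given at root]
3. n0.ok = false  [given at root]
4. n1.idx = false  [S₀.pre > 26]
5. n2.sig = -8  [terminal]
6. n1.tag = 13  [a.sig * 3 + 37]
7. n1.key = false  [E.idx == true]
8. n1.pre = true  [a.sig > -9]
9. n3.idx = 2  [terminal]
10. n4.wid = false  [false]
11. n4.pre = 5  [S₀.pre + d.idx - 23]
12. n4.ok = false  [false]
13. n5.wid = true  [S₀.ok == false]
14. n5.pre = 28  [S₀.pre * -2 + 38]
15. n5.ok = true  [S₀.wid == false]
16. n6.idx = 6  [terminal]
17. n5.lim = 16  [S.pre + d.idx - 18]
18. n7.live = false  [terminal]
19. n4.lim = -5  [S₀.pre - 10]
20. n0.lim = 17  [E.tag + S₁.lim + 9]

16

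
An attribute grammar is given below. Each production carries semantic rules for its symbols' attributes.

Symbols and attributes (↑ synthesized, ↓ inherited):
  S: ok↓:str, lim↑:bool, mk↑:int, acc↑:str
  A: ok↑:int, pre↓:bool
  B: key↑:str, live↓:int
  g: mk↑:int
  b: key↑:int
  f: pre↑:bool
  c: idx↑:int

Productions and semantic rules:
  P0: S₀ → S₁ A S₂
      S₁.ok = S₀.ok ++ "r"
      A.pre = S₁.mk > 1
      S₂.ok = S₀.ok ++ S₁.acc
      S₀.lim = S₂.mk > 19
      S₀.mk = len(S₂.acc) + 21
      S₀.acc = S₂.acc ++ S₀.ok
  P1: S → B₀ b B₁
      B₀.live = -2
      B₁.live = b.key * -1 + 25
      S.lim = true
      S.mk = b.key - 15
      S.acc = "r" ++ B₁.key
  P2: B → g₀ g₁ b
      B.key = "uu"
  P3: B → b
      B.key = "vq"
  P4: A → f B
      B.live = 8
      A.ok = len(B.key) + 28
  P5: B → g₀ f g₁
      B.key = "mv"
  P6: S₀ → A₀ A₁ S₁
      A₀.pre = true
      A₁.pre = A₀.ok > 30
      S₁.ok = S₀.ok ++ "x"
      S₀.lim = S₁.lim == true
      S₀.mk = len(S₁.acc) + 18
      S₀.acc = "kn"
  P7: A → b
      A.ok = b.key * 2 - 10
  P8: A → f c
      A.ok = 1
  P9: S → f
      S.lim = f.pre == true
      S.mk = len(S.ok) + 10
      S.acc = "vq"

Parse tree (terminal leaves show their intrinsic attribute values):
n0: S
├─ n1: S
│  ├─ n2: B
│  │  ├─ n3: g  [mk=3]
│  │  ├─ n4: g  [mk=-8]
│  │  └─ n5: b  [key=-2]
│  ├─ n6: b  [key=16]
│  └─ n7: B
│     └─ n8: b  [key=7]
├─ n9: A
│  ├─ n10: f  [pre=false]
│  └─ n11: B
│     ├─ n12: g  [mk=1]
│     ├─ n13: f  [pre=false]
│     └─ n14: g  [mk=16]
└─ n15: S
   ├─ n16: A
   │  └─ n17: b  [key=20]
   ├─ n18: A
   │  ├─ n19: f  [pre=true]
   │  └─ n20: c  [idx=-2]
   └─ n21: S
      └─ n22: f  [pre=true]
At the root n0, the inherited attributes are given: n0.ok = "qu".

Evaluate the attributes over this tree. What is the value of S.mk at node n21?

16

1. n0.ok = "qu"  [given at root]
2. n1.ok = "qur"  [S₀.ok ++ "r"]
3. n2.live = -2  [-2]
4. n3.mk = 3  [terminal]
5. n4.mk = -8  [terminal]
6. n5.key = -2  [terminal]
7. n2.key = "uu"  ["uu"]
8. n6.key = 16  [terminal]
9. n7.live = 9  [b.key * -1 + 25]
10. n8.key = 7  [terminal]
11. n7.key = "vq"  ["vq"]
12. n1.lim = true  [true]
13. n1.mk = 1  [b.key - 15]
14. n1.acc = "rvq"  ["r" ++ B₁.key]
15. n9.pre = false  [S₁.mk > 1]
16. n10.pre = false  [terminal]
17. n11.live = 8  [8]
18. n12.mk = 1  [terminal]
19. n13.pre = false  [terminal]
20. n14.mk = 16  [terminal]
21. n11.key = "mv"  ["mv"]
22. n9.ok = 30  [len(B.key) + 28]
23. n15.ok = "qurvq"  [S₀.ok ++ S₁.acc]
24. n16.pre = true  [true]
25. n17.key = 20  [terminal]
26. n16.ok = 30  [b.key * 2 - 10]
27. n18.pre = false  [A₀.ok > 30]
28. n19.pre = true  [terminal]
29. n20.idx = -2  [terminal]
30. n18.ok = 1  [1]
31. n21.ok = "qurvqx"  [S₀.ok ++ "x"]
32. n22.pre = true  [terminal]
33. n21.lim = true  [f.pre == true]
34. n21.mk = 16  [len(S.ok) + 10]
35. n21.acc = "vq"  ["vq"]
36. n15.lim = true  [S₁.lim == true]
37. n15.mk = 20  [len(S₁.acc) + 18]
38. n15.acc = "kn"  ["kn"]
39. n0.lim = true  [S₂.mk > 19]
40. n0.mk = 23  [len(S₂.acc) + 21]
41. n0.acc = "knqu"  [S₂.acc ++ S₀.ok]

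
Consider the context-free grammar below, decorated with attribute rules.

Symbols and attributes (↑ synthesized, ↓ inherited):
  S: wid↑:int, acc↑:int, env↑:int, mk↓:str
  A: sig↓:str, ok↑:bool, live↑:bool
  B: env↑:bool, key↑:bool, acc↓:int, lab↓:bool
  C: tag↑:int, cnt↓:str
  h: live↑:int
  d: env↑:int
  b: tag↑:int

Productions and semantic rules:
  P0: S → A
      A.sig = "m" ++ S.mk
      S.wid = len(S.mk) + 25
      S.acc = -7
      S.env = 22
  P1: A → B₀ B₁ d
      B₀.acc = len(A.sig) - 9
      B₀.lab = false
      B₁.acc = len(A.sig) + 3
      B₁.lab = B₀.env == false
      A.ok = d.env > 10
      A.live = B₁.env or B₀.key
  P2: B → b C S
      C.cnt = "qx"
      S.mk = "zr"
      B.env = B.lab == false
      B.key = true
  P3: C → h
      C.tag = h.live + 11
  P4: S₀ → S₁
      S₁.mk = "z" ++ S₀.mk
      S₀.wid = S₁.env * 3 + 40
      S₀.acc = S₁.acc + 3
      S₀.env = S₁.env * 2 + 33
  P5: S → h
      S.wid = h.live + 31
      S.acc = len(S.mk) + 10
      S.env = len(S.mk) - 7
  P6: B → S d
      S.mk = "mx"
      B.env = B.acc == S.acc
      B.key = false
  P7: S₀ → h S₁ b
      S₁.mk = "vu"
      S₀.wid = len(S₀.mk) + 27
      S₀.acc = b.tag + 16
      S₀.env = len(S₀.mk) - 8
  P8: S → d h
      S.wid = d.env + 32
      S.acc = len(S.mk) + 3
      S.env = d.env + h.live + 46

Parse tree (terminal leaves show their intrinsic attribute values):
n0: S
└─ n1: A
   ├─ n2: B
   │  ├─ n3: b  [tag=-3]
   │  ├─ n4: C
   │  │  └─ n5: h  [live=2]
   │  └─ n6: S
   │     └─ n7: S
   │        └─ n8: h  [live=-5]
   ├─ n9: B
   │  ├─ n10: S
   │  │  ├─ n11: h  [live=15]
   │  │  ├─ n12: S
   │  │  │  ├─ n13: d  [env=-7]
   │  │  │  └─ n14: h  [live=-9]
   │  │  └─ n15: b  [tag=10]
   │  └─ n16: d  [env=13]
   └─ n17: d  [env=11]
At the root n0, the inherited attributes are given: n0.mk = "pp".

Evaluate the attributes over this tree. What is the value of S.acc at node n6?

16

1. n0.mk = "pp"  [given at root]
2. n1.sig = "mpp"  ["m" ++ S.mk]
3. n2.acc = -6  [len(A.sig) - 9]
4. n2.lab = false  [false]
5. n3.tag = -3  [terminal]
6. n4.cnt = "qx"  ["qx"]
7. n5.live = 2  [terminal]
8. n4.tag = 13  [h.live + 11]
9. n6.mk = "zr"  ["zr"]
10. n7.mk = "zzr"  ["z" ++ S₀.mk]
11. n8.live = -5  [terminal]
12. n7.wid = 26  [h.live + 31]
13. n7.acc = 13  [len(S.mk) + 10]
14. n7.env = -4  [len(S.mk) - 7]
15. n6.wid = 28  [S₁.env * 3 + 40]
16. n6.acc = 16  [S₁.acc + 3]
17. n6.env = 25  [S₁.env * 2 + 33]
18. n2.env = true  [B.lab == false]
19. n2.key = true  [true]
20. n9.acc = 6  [len(A.sig) + 3]
21. n9.lab = false  [B₀.env == false]
22. n10.mk = "mx"  ["mx"]
23. n11.live = 15  [terminal]
24. n12.mk = "vu"  ["vu"]
25. n13.env = -7  [terminal]
26. n14.live = -9  [terminal]
27. n12.wid = 25  [d.env + 32]
28. n12.acc = 5  [len(S.mk) + 3]
29. n12.env = 30  [d.env + h.live + 46]
30. n15.tag = 10  [terminal]
31. n10.wid = 29  [len(S₀.mk) + 27]
32. n10.acc = 26  [b.tag + 16]
33. n10.env = -6  [len(S₀.mk) - 8]
34. n16.env = 13  [terminal]
35. n9.env = false  [B.acc == S.acc]
36. n9.key = false  [false]
37. n17.env = 11  [terminal]
38. n1.ok = true  [d.env > 10]
39. n1.live = true  [B₁.env or B₀.key]
40. n0.wid = 27  [len(S.mk) + 25]
41. n0.acc = -7  [-7]
42. n0.env = 22  [22]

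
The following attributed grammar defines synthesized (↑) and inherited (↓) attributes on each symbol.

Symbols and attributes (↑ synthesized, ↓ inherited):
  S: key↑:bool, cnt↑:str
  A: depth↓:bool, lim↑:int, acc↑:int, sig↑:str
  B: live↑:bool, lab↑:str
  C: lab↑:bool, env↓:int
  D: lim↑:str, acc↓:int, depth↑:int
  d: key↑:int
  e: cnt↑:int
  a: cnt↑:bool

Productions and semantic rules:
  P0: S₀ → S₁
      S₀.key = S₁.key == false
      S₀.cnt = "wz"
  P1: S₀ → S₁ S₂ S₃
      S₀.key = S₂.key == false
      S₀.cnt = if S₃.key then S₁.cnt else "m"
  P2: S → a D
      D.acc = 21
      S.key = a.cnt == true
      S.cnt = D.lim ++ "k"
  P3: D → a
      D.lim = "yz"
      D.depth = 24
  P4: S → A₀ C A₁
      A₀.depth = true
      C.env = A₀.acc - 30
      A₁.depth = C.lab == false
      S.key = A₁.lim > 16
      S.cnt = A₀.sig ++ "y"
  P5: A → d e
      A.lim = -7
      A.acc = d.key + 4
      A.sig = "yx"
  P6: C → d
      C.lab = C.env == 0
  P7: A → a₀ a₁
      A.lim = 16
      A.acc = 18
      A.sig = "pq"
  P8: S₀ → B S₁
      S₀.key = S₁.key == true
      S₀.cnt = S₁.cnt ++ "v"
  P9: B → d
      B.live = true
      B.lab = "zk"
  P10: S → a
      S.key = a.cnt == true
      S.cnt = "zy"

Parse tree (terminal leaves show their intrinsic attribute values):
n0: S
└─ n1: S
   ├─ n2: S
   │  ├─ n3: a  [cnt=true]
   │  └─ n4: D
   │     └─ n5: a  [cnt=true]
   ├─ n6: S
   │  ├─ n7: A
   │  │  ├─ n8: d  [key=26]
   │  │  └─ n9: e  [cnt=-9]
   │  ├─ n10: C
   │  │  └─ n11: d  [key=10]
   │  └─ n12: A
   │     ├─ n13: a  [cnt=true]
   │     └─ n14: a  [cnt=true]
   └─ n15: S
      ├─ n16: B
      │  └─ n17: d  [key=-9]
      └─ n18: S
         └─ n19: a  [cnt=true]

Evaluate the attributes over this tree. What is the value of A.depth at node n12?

false

1. n3.cnt = true  [terminal]
2. n4.acc = 21  [21]
3. n5.cnt = true  [terminal]
4. n4.lim = "yz"  ["yz"]
5. n4.depth = 24  [24]
6. n2.key = true  [a.cnt == true]
7. n2.cnt = "yzk"  [D.lim ++ "k"]
8. n7.depth = true  [true]
9. n8.key = 26  [terminal]
10. n9.cnt = -9  [terminal]
11. n7.lim = -7  [-7]
12. n7.acc = 30  [d.key + 4]
13. n7.sig = "yx"  ["yx"]
14. n10.env = 0  [A₀.acc - 30]
15. n11.key = 10  [terminal]
16. n10.lab = true  [C.env == 0]
17. n12.depth = false  [C.lab == false]
18. n13.cnt = true  [terminal]
19. n14.cnt = true  [terminal]
20. n12.lim = 16  [16]
21. n12.acc = 18  [18]
22. n12.sig = "pq"  ["pq"]
23. n6.key = false  [A₁.lim > 16]
24. n6.cnt = "yxy"  [A₀.sig ++ "y"]
25. n17.key = -9  [terminal]
26. n16.live = true  [true]
27. n16.lab = "zk"  ["zk"]
28. n19.cnt = true  [terminal]
29. n18.key = true  [a.cnt == true]
30. n18.cnt = "zy"  ["zy"]
31. n15.key = true  [S₁.key == true]
32. n15.cnt = "zyv"  [S₁.cnt ++ "v"]
33. n1.key = true  [S₂.key == false]
34. n1.cnt = "yzk"  [if S₃.key then S₁.cnt else "m"]
35. n0.key = false  [S₁.key == false]
36. n0.cnt = "wz"  ["wz"]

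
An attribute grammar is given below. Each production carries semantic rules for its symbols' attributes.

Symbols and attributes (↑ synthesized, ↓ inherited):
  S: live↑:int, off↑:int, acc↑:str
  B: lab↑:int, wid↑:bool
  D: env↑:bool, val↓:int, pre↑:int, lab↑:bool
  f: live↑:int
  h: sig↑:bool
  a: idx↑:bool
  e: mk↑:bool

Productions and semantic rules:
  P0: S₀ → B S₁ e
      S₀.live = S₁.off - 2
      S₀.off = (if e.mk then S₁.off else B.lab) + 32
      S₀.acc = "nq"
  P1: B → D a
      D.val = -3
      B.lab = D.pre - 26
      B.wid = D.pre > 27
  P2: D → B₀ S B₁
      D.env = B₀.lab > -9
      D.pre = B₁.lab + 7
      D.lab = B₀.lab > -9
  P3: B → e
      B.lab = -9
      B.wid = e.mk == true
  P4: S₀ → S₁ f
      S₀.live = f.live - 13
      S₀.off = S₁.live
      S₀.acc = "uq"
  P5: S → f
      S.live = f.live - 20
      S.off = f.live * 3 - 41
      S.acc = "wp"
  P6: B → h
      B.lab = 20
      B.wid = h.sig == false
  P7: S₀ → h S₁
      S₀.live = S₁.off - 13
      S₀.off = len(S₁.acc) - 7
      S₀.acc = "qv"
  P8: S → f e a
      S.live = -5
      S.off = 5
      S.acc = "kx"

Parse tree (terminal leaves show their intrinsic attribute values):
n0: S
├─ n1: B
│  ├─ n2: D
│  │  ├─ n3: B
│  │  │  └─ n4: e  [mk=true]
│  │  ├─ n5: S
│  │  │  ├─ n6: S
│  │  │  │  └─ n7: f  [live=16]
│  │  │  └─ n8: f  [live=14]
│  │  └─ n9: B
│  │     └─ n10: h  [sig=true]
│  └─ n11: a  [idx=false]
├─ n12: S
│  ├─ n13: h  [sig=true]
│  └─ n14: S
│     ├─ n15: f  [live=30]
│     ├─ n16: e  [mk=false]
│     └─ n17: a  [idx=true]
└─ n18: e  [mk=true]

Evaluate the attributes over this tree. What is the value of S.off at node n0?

27

1. n2.val = -3  [-3]
2. n4.mk = true  [terminal]
3. n3.lab = -9  [-9]
4. n3.wid = true  [e.mk == true]
5. n7.live = 16  [terminal]
6. n6.live = -4  [f.live - 20]
7. n6.off = 7  [f.live * 3 - 41]
8. n6.acc = "wp"  ["wp"]
9. n8.live = 14  [terminal]
10. n5.live = 1  [f.live - 13]
11. n5.off = -4  [S₁.live]
12. n5.acc = "uq"  ["uq"]
13. n10.sig = true  [terminal]
14. n9.lab = 20  [20]
15. n9.wid = false  [h.sig == false]
16. n2.env = false  [B₀.lab > -9]
17. n2.pre = 27  [B₁.lab + 7]
18. n2.lab = false  [B₀.lab > -9]
19. n11.idx = false  [terminal]
20. n1.lab = 1  [D.pre - 26]
21. n1.wid = false  [D.pre > 27]
22. n13.sig = true  [terminal]
23. n15.live = 30  [terminal]
24. n16.mk = false  [terminal]
25. n17.idx = true  [terminal]
26. n14.live = -5  [-5]
27. n14.off = 5  [5]
28. n14.acc = "kx"  ["kx"]
29. n12.live = -8  [S₁.off - 13]
30. n12.off = -5  [len(S₁.acc) - 7]
31. n12.acc = "qv"  ["qv"]
32. n18.mk = true  [terminal]
33. n0.live = -7  [S₁.off - 2]
34. n0.off = 27  [(if e.mk then S₁.off else B.lab) + 32]
35. n0.acc = "nq"  ["nq"]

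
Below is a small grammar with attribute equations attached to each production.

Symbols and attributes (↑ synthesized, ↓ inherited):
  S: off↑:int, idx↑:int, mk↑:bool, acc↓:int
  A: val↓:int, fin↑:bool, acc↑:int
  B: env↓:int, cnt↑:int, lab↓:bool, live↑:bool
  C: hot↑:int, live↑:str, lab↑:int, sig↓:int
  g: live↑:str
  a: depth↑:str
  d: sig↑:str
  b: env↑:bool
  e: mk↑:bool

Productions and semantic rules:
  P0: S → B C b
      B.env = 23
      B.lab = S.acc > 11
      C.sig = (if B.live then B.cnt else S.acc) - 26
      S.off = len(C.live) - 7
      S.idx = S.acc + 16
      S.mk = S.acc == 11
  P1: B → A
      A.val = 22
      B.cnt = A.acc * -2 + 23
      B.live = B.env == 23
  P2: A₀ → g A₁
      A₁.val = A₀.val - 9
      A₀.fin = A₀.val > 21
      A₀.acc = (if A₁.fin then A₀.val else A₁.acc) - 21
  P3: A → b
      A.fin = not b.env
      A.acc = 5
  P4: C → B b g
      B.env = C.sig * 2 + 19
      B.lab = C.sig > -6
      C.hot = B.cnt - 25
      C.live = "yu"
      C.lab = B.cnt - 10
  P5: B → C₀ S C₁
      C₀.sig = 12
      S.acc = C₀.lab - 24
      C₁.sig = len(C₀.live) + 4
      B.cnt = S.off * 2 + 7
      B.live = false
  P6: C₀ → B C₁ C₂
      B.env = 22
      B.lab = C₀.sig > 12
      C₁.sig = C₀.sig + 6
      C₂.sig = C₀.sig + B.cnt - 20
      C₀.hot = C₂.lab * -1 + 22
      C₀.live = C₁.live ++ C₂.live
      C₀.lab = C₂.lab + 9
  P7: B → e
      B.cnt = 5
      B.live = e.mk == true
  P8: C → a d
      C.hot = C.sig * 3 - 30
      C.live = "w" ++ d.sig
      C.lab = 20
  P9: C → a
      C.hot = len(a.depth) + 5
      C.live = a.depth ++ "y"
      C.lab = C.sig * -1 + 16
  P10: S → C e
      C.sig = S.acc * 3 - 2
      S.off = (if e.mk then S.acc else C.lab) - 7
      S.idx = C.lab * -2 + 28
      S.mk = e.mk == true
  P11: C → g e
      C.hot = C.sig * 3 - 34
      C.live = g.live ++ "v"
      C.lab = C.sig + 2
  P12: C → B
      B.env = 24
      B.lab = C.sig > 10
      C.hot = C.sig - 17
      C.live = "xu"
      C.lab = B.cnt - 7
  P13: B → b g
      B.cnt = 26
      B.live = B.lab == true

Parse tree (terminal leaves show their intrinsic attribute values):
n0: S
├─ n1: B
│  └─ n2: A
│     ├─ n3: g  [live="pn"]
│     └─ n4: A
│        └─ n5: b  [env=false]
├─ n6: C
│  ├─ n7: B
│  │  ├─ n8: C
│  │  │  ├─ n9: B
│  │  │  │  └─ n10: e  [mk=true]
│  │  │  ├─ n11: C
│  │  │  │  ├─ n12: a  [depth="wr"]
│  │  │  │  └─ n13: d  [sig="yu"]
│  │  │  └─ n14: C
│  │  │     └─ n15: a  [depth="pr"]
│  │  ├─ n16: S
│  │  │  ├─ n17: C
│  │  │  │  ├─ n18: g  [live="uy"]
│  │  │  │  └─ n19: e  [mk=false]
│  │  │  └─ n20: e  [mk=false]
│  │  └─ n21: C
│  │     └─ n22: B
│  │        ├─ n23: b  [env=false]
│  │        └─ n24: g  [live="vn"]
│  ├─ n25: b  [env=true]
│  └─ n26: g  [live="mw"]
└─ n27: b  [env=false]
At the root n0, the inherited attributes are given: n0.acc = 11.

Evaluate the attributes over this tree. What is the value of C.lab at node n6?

1. n0.acc = 11  [given at root]
2. n1.env = 23  [23]
3. n1.lab = false  [S.acc > 11]
4. n2.val = 22  [22]
5. n3.live = "pn"  [terminal]
6. n4.val = 13  [A₀.val - 9]
7. n5.env = false  [terminal]
8. n4.fin = true  [not b.env]
9. n4.acc = 5  [5]
10. n2.fin = true  [A₀.val > 21]
11. n2.acc = 1  [(if A₁.fin then A₀.val else A₁.acc) - 21]
12. n1.cnt = 21  [A.acc * -2 + 23]
13. n1.live = true  [B.env == 23]
14. n6.sig = -5  [(if B.live then B.cnt else S.acc) - 26]
15. n7.env = 9  [C.sig * 2 + 19]
16. n7.lab = true  [C.sig > -6]
17. n8.sig = 12  [12]
18. n9.env = 22  [22]
19. n9.lab = false  [C₀.sig > 12]
20. n10.mk = true  [terminal]
21. n9.cnt = 5  [5]
22. n9.live = true  [e.mk == true]
23. n11.sig = 18  [C₀.sig + 6]
24. n12.depth = "wr"  [terminal]
25. n13.sig = "yu"  [terminal]
26. n11.hot = 24  [C.sig * 3 - 30]
27. n11.live = "wyu"  ["w" ++ d.sig]
28. n11.lab = 20  [20]
29. n14.sig = -3  [C₀.sig + B.cnt - 20]
30. n15.depth = "pr"  [terminal]
31. n14.hot = 7  [len(a.depth) + 5]
32. n14.live = "pry"  [a.depth ++ "y"]
33. n14.lab = 19  [C.sig * -1 + 16]
34. n8.hot = 3  [C₂.lab * -1 + 22]
35. n8.live = "wyupry"  [C₁.live ++ C₂.live]
36. n8.lab = 28  [C₂.lab + 9]
37. n16.acc = 4  [C₀.lab - 24]
38. n17.sig = 10  [S.acc * 3 - 2]
39. n18.live = "uy"  [terminal]
40. n19.mk = false  [terminal]
41. n17.hot = -4  [C.sig * 3 - 34]
42. n17.live = "uyv"  [g.live ++ "v"]
43. n17.lab = 12  [C.sig + 2]
44. n20.mk = false  [terminal]
45. n16.off = 5  [(if e.mk then S.acc else C.lab) - 7]
46. n16.idx = 4  [C.lab * -2 + 28]
47. n16.mk = false  [e.mk == true]
48. n21.sig = 10  [len(C₀.live) + 4]
49. n22.env = 24  [24]
50. n22.lab = false  [C.sig > 10]
51. n23.env = false  [terminal]
52. n24.live = "vn"  [terminal]
53. n22.cnt = 26  [26]
54. n22.live = false  [B.lab == true]
55. n21.hot = -7  [C.sig - 17]
56. n21.live = "xu"  ["xu"]
57. n21.lab = 19  [B.cnt - 7]
58. n7.cnt = 17  [S.off * 2 + 7]
59. n7.live = false  [false]
60. n25.env = true  [terminal]
61. n26.live = "mw"  [terminal]
62. n6.hot = -8  [B.cnt - 25]
63. n6.live = "yu"  ["yu"]
64. n6.lab = 7  [B.cnt - 10]
65. n27.env = false  [terminal]
66. n0.off = -5  [len(C.live) - 7]
67. n0.idx = 27  [S.acc + 16]
68. n0.mk = true  [S.acc == 11]

7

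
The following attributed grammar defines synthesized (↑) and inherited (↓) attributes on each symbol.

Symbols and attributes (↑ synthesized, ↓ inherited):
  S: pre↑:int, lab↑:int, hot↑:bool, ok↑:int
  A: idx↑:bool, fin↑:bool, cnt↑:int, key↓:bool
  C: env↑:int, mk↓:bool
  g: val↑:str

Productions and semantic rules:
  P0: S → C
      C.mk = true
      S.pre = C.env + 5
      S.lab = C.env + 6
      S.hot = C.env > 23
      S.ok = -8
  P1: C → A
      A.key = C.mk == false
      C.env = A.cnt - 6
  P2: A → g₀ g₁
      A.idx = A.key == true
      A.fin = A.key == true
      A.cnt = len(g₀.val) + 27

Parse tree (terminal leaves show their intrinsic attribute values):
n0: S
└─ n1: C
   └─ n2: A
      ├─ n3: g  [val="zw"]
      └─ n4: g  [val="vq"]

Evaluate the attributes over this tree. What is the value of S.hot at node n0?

1. n1.mk = true  [true]
2. n2.key = false  [C.mk == false]
3. n3.val = "zw"  [terminal]
4. n4.val = "vq"  [terminal]
5. n2.idx = false  [A.key == true]
6. n2.fin = false  [A.key == true]
7. n2.cnt = 29  [len(g₀.val) + 27]
8. n1.env = 23  [A.cnt - 6]
9. n0.pre = 28  [C.env + 5]
10. n0.lab = 29  [C.env + 6]
11. n0.hot = false  [C.env > 23]
12. n0.ok = -8  [-8]

false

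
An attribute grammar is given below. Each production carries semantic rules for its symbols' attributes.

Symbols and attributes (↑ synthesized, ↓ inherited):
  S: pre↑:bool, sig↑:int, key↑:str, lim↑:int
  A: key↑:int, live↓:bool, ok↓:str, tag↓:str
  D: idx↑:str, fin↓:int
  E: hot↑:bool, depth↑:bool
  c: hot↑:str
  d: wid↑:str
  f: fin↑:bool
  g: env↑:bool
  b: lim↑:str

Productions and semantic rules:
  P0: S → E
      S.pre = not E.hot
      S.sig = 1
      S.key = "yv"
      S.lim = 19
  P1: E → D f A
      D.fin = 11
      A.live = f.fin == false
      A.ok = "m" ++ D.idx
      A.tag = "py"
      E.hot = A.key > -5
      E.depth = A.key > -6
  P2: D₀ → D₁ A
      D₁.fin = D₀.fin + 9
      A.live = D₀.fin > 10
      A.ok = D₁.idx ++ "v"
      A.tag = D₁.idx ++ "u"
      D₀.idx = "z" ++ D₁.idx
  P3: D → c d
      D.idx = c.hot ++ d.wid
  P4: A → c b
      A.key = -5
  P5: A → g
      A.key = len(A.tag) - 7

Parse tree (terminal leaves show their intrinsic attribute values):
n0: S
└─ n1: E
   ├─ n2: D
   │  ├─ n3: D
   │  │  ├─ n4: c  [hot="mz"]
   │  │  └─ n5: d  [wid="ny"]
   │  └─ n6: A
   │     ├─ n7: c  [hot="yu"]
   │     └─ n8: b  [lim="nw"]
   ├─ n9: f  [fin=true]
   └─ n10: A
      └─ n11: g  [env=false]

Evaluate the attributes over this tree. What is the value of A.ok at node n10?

1. n2.fin = 11  [11]
2. n3.fin = 20  [D₀.fin + 9]
3. n4.hot = "mz"  [terminal]
4. n5.wid = "ny"  [terminal]
5. n3.idx = "mzny"  [c.hot ++ d.wid]
6. n6.live = true  [D₀.fin > 10]
7. n6.ok = "mznyv"  [D₁.idx ++ "v"]
8. n6.tag = "mznyu"  [D₁.idx ++ "u"]
9. n7.hot = "yu"  [terminal]
10. n8.lim = "nw"  [terminal]
11. n6.key = -5  [-5]
12. n2.idx = "zmzny"  ["z" ++ D₁.idx]
13. n9.fin = true  [terminal]
14. n10.live = false  [f.fin == false]
15. n10.ok = "mzmzny"  ["m" ++ D.idx]
16. n10.tag = "py"  ["py"]
17. n11.env = false  [terminal]
18. n10.key = -5  [len(A.tag) - 7]
19. n1.hot = false  [A.key > -5]
20. n1.depth = true  [A.key > -6]
21. n0.pre = true  [not E.hot]
22. n0.sig = 1  [1]
23. n0.key = "yv"  ["yv"]
24. n0.lim = 19  [19]

"mzmzny"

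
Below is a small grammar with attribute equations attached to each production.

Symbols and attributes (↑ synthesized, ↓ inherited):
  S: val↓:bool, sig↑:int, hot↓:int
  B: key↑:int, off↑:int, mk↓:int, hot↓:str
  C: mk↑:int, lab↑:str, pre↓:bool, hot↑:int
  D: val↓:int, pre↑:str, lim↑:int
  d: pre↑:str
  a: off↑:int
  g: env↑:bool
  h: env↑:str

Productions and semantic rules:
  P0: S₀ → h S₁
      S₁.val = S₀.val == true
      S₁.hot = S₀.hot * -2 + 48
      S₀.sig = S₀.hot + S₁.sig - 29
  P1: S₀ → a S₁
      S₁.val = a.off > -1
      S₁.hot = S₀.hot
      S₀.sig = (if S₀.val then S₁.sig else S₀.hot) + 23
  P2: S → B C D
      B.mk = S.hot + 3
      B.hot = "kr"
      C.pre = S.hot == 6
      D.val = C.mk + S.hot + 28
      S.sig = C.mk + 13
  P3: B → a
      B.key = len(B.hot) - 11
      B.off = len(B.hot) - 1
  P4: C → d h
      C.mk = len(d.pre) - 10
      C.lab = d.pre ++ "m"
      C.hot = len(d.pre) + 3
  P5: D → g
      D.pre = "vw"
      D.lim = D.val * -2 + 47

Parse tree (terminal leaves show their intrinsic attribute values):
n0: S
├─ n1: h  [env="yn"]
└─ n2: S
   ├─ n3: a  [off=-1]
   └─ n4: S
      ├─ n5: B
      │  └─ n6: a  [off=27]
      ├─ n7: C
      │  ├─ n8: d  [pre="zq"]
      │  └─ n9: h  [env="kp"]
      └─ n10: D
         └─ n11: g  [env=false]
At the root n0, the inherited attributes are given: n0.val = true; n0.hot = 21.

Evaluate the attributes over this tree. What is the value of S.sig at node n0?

20

1. n0.val = true  [given at root]
2. n0.hot = 21  [given at root]
3. n1.env = "yn"  [terminal]
4. n2.val = true  [S₀.val == true]
5. n2.hot = 6  [S₀.hot * -2 + 48]
6. n3.off = -1  [terminal]
7. n4.val = false  [a.off > -1]
8. n4.hot = 6  [S₀.hot]
9. n5.mk = 9  [S.hot + 3]
10. n5.hot = "kr"  ["kr"]
11. n6.off = 27  [terminal]
12. n5.key = -9  [len(B.hot) - 11]
13. n5.off = 1  [len(B.hot) - 1]
14. n7.pre = true  [S.hot == 6]
15. n8.pre = "zq"  [terminal]
16. n9.env = "kp"  [terminal]
17. n7.mk = -8  [len(d.pre) - 10]
18. n7.lab = "zqm"  [d.pre ++ "m"]
19. n7.hot = 5  [len(d.pre) + 3]
20. n10.val = 26  [C.mk + S.hot + 28]
21. n11.env = false  [terminal]
22. n10.pre = "vw"  ["vw"]
23. n10.lim = -5  [D.val * -2 + 47]
24. n4.sig = 5  [C.mk + 13]
25. n2.sig = 28  [(if S₀.val then S₁.sig else S₀.hot) + 23]
26. n0.sig = 20  [S₀.hot + S₁.sig - 29]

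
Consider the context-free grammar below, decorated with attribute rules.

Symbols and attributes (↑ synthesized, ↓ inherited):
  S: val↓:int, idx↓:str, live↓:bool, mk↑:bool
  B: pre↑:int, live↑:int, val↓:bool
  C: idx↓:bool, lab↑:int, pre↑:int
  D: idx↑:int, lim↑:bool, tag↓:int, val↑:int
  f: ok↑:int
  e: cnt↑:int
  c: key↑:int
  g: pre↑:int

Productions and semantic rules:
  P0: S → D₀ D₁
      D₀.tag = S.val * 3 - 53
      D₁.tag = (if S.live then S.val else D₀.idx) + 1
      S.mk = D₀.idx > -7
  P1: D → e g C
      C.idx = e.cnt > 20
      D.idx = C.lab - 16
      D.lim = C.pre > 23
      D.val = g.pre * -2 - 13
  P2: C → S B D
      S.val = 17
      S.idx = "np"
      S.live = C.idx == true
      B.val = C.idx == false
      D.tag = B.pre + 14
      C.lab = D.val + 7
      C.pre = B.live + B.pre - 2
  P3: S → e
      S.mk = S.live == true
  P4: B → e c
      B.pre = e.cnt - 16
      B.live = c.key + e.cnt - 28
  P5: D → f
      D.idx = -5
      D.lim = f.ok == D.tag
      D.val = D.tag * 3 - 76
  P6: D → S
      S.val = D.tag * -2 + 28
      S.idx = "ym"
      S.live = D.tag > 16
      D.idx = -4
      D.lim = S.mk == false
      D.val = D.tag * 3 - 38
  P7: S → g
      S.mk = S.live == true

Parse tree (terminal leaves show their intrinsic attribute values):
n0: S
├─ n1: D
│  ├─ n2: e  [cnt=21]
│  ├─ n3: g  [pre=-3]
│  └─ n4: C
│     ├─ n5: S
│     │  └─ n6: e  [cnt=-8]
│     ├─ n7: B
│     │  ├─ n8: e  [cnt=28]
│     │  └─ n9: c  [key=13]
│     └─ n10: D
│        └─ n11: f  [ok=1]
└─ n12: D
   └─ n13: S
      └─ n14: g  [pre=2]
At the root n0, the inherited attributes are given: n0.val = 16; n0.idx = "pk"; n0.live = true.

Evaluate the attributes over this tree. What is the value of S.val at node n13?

-6

1. n0.val = 16  [given at root]
2. n0.idx = "pk"  [given at root]
3. n0.live = true  [given at root]
4. n1.tag = -5  [S.val * 3 - 53]
5. n2.cnt = 21  [terminal]
6. n3.pre = -3  [terminal]
7. n4.idx = true  [e.cnt > 20]
8. n5.val = 17  [17]
9. n5.idx = "np"  ["np"]
10. n5.live = true  [C.idx == true]
11. n6.cnt = -8  [terminal]
12. n5.mk = true  [S.live == true]
13. n7.val = false  [C.idx == false]
14. n8.cnt = 28  [terminal]
15. n9.key = 13  [terminal]
16. n7.pre = 12  [e.cnt - 16]
17. n7.live = 13  [c.key + e.cnt - 28]
18. n10.tag = 26  [B.pre + 14]
19. n11.ok = 1  [terminal]
20. n10.idx = -5  [-5]
21. n10.lim = false  [f.ok == D.tag]
22. n10.val = 2  [D.tag * 3 - 76]
23. n4.lab = 9  [D.val + 7]
24. n4.pre = 23  [B.live + B.pre - 2]
25. n1.idx = -7  [C.lab - 16]
26. n1.lim = false  [C.pre > 23]
27. n1.val = -7  [g.pre * -2 - 13]
28. n12.tag = 17  [(if S.live then S.val else D₀.idx) + 1]
29. n13.val = -6  [D.tag * -2 + 28]
30. n13.idx = "ym"  ["ym"]
31. n13.live = true  [D.tag > 16]
32. n14.pre = 2  [terminal]
33. n13.mk = true  [S.live == true]
34. n12.idx = -4  [-4]
35. n12.lim = false  [S.mk == false]
36. n12.val = 13  [D.tag * 3 - 38]
37. n0.mk = false  [D₀.idx > -7]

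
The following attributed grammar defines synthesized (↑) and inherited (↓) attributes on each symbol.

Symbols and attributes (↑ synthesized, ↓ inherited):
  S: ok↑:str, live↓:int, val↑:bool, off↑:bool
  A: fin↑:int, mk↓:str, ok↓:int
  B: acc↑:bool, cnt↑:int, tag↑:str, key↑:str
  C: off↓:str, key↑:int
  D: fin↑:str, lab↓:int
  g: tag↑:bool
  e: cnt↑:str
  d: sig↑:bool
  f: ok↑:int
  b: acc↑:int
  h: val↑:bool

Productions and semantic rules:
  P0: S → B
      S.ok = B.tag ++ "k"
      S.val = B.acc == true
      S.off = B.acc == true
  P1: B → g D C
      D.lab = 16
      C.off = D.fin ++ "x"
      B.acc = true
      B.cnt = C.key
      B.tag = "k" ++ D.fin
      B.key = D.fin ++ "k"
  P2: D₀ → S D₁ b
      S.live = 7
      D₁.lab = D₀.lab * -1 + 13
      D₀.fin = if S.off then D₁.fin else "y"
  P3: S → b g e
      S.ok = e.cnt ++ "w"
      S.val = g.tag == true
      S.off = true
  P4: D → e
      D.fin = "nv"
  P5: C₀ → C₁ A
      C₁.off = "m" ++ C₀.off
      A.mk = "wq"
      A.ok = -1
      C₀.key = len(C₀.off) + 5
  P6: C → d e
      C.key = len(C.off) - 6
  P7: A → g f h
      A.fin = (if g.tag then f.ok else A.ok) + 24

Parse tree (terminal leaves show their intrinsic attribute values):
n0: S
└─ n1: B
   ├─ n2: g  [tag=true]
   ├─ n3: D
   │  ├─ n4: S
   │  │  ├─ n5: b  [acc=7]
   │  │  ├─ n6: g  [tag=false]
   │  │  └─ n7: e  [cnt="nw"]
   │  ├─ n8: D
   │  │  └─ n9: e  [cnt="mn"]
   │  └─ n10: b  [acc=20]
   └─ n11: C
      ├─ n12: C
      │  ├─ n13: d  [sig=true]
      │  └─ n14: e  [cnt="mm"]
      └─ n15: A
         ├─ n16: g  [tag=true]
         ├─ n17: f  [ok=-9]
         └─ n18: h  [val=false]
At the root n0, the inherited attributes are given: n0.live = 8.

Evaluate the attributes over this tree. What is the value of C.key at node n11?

8

1. n0.live = 8  [given at root]
2. n2.tag = true  [terminal]
3. n3.lab = 16  [16]
4. n4.live = 7  [7]
5. n5.acc = 7  [terminal]
6. n6.tag = false  [terminal]
7. n7.cnt = "nw"  [terminal]
8. n4.ok = "nww"  [e.cnt ++ "w"]
9. n4.val = false  [g.tag == true]
10. n4.off = true  [true]
11. n8.lab = -3  [D₀.lab * -1 + 13]
12. n9.cnt = "mn"  [terminal]
13. n8.fin = "nv"  ["nv"]
14. n10.acc = 20  [terminal]
15. n3.fin = "nv"  [if S.off then D₁.fin else "y"]
16. n11.off = "nvx"  [D.fin ++ "x"]
17. n12.off = "mnvx"  ["m" ++ C₀.off]
18. n13.sig = true  [terminal]
19. n14.cnt = "mm"  [terminal]
20. n12.key = -2  [len(C.off) - 6]
21. n15.mk = "wq"  ["wq"]
22. n15.ok = -1  [-1]
23. n16.tag = true  [terminal]
24. n17.ok = -9  [terminal]
25. n18.val = false  [terminal]
26. n15.fin = 15  [(if g.tag then f.ok else A.ok) + 24]
27. n11.key = 8  [len(C₀.off) + 5]
28. n1.acc = true  [true]
29. n1.cnt = 8  [C.key]
30. n1.tag = "knv"  ["k" ++ D.fin]
31. n1.key = "nvk"  [D.fin ++ "k"]
32. n0.ok = "knvk"  [B.tag ++ "k"]
33. n0.val = true  [B.acc == true]
34. n0.off = true  [B.acc == true]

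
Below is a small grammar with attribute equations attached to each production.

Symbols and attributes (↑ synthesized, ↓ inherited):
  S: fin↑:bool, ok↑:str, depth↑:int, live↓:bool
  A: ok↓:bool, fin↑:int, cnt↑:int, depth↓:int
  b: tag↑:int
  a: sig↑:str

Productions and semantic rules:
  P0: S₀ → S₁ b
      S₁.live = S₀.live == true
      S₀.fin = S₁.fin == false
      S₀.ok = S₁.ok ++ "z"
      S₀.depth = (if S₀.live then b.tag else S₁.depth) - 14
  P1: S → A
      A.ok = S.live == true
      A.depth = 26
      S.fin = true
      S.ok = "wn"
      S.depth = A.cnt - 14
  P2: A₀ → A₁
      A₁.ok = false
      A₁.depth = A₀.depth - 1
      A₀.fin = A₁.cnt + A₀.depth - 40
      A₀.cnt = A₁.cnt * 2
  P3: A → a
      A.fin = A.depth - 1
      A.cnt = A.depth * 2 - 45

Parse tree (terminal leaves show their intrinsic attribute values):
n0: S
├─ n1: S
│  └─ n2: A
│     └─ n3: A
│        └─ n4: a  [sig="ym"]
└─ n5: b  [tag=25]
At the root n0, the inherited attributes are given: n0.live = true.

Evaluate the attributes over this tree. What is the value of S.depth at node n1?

-4

1. n0.live = true  [given at root]
2. n1.live = true  [S₀.live == true]
3. n2.ok = true  [S.live == true]
4. n2.depth = 26  [26]
5. n3.ok = false  [false]
6. n3.depth = 25  [A₀.depth - 1]
7. n4.sig = "ym"  [terminal]
8. n3.fin = 24  [A.depth - 1]
9. n3.cnt = 5  [A.depth * 2 - 45]
10. n2.fin = -9  [A₁.cnt + A₀.depth - 40]
11. n2.cnt = 10  [A₁.cnt * 2]
12. n1.fin = true  [true]
13. n1.ok = "wn"  ["wn"]
14. n1.depth = -4  [A.cnt - 14]
15. n5.tag = 25  [terminal]
16. n0.fin = false  [S₁.fin == false]
17. n0.ok = "wnz"  [S₁.ok ++ "z"]
18. n0.depth = 11  [(if S₀.live then b.tag else S₁.depth) - 14]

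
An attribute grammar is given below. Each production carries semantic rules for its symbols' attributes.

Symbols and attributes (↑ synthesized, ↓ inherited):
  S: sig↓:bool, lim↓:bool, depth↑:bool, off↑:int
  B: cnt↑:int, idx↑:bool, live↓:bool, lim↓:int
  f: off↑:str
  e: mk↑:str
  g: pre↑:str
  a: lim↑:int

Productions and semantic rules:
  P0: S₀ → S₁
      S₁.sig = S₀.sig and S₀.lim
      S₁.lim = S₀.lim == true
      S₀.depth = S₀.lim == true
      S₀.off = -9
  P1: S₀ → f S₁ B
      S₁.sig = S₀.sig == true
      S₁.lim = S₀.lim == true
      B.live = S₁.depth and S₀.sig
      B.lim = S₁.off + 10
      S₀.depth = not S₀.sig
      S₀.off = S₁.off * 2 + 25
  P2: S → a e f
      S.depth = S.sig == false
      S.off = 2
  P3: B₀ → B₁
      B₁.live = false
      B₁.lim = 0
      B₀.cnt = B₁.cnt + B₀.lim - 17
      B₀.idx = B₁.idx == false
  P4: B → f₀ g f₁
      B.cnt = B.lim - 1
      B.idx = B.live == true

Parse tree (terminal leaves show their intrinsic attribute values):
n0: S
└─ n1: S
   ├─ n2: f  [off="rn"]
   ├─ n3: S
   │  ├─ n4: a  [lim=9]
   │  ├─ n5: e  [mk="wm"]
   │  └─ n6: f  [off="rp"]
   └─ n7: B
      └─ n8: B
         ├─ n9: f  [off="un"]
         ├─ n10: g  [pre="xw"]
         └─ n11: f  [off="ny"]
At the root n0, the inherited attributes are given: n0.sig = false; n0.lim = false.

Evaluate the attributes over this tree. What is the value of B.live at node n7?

false

1. n0.sig = false  [given at root]
2. n0.lim = false  [given at root]
3. n1.sig = false  [S₀.sig and S₀.lim]
4. n1.lim = false  [S₀.lim == true]
5. n2.off = "rn"  [terminal]
6. n3.sig = false  [S₀.sig == true]
7. n3.lim = false  [S₀.lim == true]
8. n4.lim = 9  [terminal]
9. n5.mk = "wm"  [terminal]
10. n6.off = "rp"  [terminal]
11. n3.depth = true  [S.sig == false]
12. n3.off = 2  [2]
13. n7.live = false  [S₁.depth and S₀.sig]
14. n7.lim = 12  [S₁.off + 10]
15. n8.live = false  [false]
16. n8.lim = 0  [0]
17. n9.off = "un"  [terminal]
18. n10.pre = "xw"  [terminal]
19. n11.off = "ny"  [terminal]
20. n8.cnt = -1  [B.lim - 1]
21. n8.idx = false  [B.live == true]
22. n7.cnt = -6  [B₁.cnt + B₀.lim - 17]
23. n7.idx = true  [B₁.idx == false]
24. n1.depth = true  [not S₀.sig]
25. n1.off = 29  [S₁.off * 2 + 25]
26. n0.depth = false  [S₀.lim == true]
27. n0.off = -9  [-9]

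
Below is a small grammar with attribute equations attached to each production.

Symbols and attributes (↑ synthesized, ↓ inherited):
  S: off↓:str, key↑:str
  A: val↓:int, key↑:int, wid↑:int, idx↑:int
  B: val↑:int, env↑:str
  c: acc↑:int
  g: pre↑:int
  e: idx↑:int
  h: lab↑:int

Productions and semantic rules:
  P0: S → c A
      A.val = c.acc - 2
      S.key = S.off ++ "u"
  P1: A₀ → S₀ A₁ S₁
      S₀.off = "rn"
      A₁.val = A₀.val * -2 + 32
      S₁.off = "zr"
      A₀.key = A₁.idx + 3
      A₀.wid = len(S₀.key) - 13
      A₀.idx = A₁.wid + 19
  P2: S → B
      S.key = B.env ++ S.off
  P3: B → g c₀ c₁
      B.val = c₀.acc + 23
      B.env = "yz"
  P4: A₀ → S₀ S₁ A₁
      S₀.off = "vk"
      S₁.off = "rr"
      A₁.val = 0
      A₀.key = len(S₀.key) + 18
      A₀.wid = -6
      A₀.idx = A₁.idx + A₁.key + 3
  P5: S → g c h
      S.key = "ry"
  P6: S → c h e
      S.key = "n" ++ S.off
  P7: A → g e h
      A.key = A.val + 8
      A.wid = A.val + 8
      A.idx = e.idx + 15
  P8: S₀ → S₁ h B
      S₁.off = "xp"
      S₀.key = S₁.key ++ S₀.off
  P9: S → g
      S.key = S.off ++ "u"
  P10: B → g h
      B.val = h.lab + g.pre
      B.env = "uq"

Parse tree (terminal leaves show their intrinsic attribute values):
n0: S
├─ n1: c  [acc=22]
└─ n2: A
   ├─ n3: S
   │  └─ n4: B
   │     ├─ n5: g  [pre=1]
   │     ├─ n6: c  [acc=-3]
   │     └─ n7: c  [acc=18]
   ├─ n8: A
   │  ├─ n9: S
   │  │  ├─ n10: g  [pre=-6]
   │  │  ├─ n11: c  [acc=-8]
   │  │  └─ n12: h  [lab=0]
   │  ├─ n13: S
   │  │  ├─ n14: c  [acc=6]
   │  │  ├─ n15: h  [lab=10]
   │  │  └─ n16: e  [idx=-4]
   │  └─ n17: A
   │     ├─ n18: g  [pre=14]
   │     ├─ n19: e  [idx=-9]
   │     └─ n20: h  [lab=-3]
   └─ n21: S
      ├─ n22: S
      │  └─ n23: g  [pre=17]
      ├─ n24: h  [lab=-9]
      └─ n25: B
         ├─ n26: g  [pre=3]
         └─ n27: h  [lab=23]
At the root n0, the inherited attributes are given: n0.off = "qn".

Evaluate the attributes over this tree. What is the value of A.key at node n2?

20

1. n0.off = "qn"  [given at root]
2. n1.acc = 22  [terminal]
3. n2.val = 20  [c.acc - 2]
4. n3.off = "rn"  ["rn"]
5. n5.pre = 1  [terminal]
6. n6.acc = -3  [terminal]
7. n7.acc = 18  [terminal]
8. n4.val = 20  [c₀.acc + 23]
9. n4.env = "yz"  ["yz"]
10. n3.key = "yzrn"  [B.env ++ S.off]
11. n8.val = -8  [A₀.val * -2 + 32]
12. n9.off = "vk"  ["vk"]
13. n10.pre = -6  [terminal]
14. n11.acc = -8  [terminal]
15. n12.lab = 0  [terminal]
16. n9.key = "ry"  ["ry"]
17. n13.off = "rr"  ["rr"]
18. n14.acc = 6  [terminal]
19. n15.lab = 10  [terminal]
20. n16.idx = -4  [terminal]
21. n13.key = "nrr"  ["n" ++ S.off]
22. n17.val = 0  [0]
23. n18.pre = 14  [terminal]
24. n19.idx = -9  [terminal]
25. n20.lab = -3  [terminal]
26. n17.key = 8  [A.val + 8]
27. n17.wid = 8  [A.val + 8]
28. n17.idx = 6  [e.idx + 15]
29. n8.key = 20  [len(S₀.key) + 18]
30. n8.wid = -6  [-6]
31. n8.idx = 17  [A₁.idx + A₁.key + 3]
32. n21.off = "zr"  ["zr"]
33. n22.off = "xp"  ["xp"]
34. n23.pre = 17  [terminal]
35. n22.key = "xpu"  [S.off ++ "u"]
36. n24.lab = -9  [terminal]
37. n26.pre = 3  [terminal]
38. n27.lab = 23  [terminal]
39. n25.val = 26  [h.lab + g.pre]
40. n25.env = "uq"  ["uq"]
41. n21.key = "xpuzr"  [S₁.key ++ S₀.off]
42. n2.key = 20  [A₁.idx + 3]
43. n2.wid = -9  [len(S₀.key) - 13]
44. n2.idx = 13  [A₁.wid + 19]
45. n0.key = "qnu"  [S.off ++ "u"]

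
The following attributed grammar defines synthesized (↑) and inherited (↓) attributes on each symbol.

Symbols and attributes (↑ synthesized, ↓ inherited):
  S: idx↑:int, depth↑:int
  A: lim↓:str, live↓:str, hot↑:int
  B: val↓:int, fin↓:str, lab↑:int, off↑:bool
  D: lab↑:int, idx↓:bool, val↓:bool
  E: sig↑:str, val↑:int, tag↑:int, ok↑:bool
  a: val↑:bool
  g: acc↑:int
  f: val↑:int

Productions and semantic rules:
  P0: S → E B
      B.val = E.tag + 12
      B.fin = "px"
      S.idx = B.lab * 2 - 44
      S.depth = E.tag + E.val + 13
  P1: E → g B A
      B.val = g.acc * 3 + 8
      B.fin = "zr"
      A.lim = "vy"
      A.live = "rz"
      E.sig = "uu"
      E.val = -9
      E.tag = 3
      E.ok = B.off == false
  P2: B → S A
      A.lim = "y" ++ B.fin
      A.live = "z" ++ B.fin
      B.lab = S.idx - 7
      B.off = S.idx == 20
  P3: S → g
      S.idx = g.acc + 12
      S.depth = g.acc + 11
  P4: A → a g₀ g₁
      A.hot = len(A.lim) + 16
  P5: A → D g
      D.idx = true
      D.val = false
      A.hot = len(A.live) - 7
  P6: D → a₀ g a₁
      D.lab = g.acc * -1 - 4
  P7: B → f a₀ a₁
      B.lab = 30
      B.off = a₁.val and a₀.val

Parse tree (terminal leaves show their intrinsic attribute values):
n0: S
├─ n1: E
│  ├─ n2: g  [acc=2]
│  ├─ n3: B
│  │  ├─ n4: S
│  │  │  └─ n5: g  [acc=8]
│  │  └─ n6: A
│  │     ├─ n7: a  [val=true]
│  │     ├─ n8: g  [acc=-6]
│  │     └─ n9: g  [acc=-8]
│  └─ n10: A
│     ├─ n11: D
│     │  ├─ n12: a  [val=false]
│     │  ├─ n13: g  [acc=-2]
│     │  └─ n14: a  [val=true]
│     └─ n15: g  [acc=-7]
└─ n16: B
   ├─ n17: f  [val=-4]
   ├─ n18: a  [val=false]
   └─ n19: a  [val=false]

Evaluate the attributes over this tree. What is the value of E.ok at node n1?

false

1. n2.acc = 2  [terminal]
2. n3.val = 14  [g.acc * 3 + 8]
3. n3.fin = "zr"  ["zr"]
4. n5.acc = 8  [terminal]
5. n4.idx = 20  [g.acc + 12]
6. n4.depth = 19  [g.acc + 11]
7. n6.lim = "yzr"  ["y" ++ B.fin]
8. n6.live = "zzr"  ["z" ++ B.fin]
9. n7.val = true  [terminal]
10. n8.acc = -6  [terminal]
11. n9.acc = -8  [terminal]
12. n6.hot = 19  [len(A.lim) + 16]
13. n3.lab = 13  [S.idx - 7]
14. n3.off = true  [S.idx == 20]
15. n10.lim = "vy"  ["vy"]
16. n10.live = "rz"  ["rz"]
17. n11.idx = true  [true]
18. n11.val = false  [false]
19. n12.val = false  [terminal]
20. n13.acc = -2  [terminal]
21. n14.val = true  [terminal]
22. n11.lab = -2  [g.acc * -1 - 4]
23. n15.acc = -7  [terminal]
24. n10.hot = -5  [len(A.live) - 7]
25. n1.sig = "uu"  ["uu"]
26. n1.val = -9  [-9]
27. n1.tag = 3  [3]
28. n1.ok = false  [B.off == false]
29. n16.val = 15  [E.tag + 12]
30. n16.fin = "px"  ["px"]
31. n17.val = -4  [terminal]
32. n18.val = false  [terminal]
33. n19.val = false  [terminal]
34. n16.lab = 30  [30]
35. n16.off = false  [a₁.val and a₀.val]
36. n0.idx = 16  [B.lab * 2 - 44]
37. n0.depth = 7  [E.tag + E.val + 13]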